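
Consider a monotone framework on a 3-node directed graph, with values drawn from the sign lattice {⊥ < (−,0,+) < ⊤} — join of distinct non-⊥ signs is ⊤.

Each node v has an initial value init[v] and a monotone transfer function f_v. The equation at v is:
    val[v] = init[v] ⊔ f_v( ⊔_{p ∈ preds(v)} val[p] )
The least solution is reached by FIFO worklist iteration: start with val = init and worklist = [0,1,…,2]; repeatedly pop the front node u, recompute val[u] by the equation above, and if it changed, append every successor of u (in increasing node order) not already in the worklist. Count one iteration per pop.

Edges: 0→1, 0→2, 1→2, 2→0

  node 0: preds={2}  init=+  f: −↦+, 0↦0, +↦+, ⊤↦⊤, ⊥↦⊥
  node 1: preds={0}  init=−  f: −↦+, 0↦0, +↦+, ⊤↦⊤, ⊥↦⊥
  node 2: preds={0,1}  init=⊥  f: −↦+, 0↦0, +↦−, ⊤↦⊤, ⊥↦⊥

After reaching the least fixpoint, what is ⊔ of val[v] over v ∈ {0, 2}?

⊤

Iteration log — 6 steps:
  step 1. node 0  ⊔preds=⊥  new=+  stable
  step 2. node 1  ⊔preds=+  new=⊤  old=−  +wl: 
  step 3. node 2  ⊔preds=⊤  new=⊤  old=⊥  +wl: 0
  step 4. node 0  ⊔preds=⊤  new=⊤  old=+  +wl: 1,2
  step 5. node 1  ⊔preds=⊤  new=⊤  stable
  step 6. node 2  ⊔preds=⊤  new=⊤  stable

Least fixpoint reached:
  node 0: ⊤
  node 1: ⊤
  node 2: ⊤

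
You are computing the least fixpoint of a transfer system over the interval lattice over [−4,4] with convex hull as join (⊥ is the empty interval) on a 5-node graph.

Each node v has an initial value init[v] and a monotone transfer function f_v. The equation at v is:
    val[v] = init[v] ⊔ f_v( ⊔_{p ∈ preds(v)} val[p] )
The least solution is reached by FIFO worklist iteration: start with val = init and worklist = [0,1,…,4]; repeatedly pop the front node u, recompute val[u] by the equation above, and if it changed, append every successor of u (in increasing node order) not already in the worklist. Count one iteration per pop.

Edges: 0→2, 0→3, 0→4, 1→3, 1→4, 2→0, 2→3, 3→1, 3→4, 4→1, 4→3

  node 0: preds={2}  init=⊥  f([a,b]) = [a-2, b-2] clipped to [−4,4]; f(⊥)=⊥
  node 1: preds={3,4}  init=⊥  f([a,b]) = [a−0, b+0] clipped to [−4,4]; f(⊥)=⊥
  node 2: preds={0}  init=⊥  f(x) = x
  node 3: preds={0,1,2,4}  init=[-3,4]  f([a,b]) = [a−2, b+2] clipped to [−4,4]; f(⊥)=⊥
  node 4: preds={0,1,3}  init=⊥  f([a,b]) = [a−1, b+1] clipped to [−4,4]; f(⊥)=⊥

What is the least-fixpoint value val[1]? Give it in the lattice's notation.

[-4,4]

Iteration log — 8 steps:
  step 1. node 0  ⊔preds=⊥  new=⊥  stable
  step 2. node 1  ⊔preds=[-3,4]  new=[-3,4]  old=⊥  +wl: 
  step 3. node 2  ⊔preds=⊥  new=⊥  stable
  step 4. node 3  ⊔preds=[-3,4]  new=[-4,4]  old=[-3,4]  +wl: 1
  step 5. node 4  ⊔preds=[-4,4]  new=[-4,4]  old=⊥  +wl: 3
  step 6. node 1  ⊔preds=[-4,4]  new=[-4,4]  old=[-3,4]  +wl: 4
  step 7. node 3  ⊔preds=[-4,4]  new=[-4,4]  stable
  step 8. node 4  ⊔preds=[-4,4]  new=[-4,4]  stable

Least fixpoint reached:
  node 0: ⊥
  node 1: [-4,4]
  node 2: ⊥
  node 3: [-4,4]
  node 4: [-4,4]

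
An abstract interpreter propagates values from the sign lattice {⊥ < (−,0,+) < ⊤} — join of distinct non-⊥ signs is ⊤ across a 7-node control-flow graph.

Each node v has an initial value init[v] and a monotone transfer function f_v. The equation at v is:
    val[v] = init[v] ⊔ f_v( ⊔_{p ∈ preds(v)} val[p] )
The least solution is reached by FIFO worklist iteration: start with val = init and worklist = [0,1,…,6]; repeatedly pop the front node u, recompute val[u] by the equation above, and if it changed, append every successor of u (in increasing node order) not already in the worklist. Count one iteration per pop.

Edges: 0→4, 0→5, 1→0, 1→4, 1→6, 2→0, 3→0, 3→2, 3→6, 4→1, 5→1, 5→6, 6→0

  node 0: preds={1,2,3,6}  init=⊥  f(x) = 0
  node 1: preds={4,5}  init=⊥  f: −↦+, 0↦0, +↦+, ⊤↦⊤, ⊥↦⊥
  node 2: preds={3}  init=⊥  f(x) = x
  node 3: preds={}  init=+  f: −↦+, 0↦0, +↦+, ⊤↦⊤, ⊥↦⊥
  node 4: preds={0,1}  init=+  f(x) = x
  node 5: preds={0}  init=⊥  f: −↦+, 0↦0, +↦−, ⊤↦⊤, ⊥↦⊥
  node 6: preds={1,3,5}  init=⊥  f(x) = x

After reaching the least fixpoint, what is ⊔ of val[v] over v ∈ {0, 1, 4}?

Iteration log — 12 steps:
  step 1. node 0  ⊔preds=+  new=0  old=⊥  +wl: 
  step 2. node 1  ⊔preds=+  new=+  old=⊥  +wl: 0
  step 3. node 2  ⊔preds=+  new=+  old=⊥  +wl: 
  step 4. node 3  ⊔preds=⊥  new=+  stable
  step 5. node 4  ⊔preds=⊤  new=⊤  old=+  +wl: 1
  step 6. node 5  ⊔preds=0  new=0  old=⊥  +wl: 
  step 7. node 6  ⊔preds=⊤  new=⊤  old=⊥  +wl: 
  step 8. node 0  ⊔preds=⊤  new=0  stable
  step 9. node 1  ⊔preds=⊤  new=⊤  old=+  +wl: 0,4,6
  step 10. node 0  ⊔preds=⊤  new=0  stable
  step 11. node 4  ⊔preds=⊤  new=⊤  stable
  step 12. node 6  ⊔preds=⊤  new=⊤  stable

Least fixpoint reached:
  node 0: 0
  node 1: ⊤
  node 2: +
  node 3: +
  node 4: ⊤
  node 5: 0
  node 6: ⊤

⊤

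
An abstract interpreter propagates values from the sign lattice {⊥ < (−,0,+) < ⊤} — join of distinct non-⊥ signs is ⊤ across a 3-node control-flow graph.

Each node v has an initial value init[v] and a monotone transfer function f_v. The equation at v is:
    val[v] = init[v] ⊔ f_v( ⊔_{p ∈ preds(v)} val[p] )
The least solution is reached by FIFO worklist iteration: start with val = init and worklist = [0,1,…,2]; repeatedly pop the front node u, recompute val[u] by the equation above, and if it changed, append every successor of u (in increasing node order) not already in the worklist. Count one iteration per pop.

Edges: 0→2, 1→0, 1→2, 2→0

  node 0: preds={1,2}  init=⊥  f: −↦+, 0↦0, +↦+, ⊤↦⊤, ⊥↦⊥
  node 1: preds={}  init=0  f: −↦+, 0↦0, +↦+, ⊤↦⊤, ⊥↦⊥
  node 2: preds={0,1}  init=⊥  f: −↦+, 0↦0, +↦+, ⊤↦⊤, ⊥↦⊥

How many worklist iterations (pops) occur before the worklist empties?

Worklist (4 pops):
  #1 pop 0: in=0 → 0 (was ⊥); enqueue []
  #2 pop 1: in=⊥ → 0 (no change)
  #3 pop 2: in=0 → 0 (was ⊥); enqueue [0]
  #4 pop 0: in=0 → 0 (no change)

Fixpoint:
  val[0] = 0
  val[1] = 0
  val[2] = 0

4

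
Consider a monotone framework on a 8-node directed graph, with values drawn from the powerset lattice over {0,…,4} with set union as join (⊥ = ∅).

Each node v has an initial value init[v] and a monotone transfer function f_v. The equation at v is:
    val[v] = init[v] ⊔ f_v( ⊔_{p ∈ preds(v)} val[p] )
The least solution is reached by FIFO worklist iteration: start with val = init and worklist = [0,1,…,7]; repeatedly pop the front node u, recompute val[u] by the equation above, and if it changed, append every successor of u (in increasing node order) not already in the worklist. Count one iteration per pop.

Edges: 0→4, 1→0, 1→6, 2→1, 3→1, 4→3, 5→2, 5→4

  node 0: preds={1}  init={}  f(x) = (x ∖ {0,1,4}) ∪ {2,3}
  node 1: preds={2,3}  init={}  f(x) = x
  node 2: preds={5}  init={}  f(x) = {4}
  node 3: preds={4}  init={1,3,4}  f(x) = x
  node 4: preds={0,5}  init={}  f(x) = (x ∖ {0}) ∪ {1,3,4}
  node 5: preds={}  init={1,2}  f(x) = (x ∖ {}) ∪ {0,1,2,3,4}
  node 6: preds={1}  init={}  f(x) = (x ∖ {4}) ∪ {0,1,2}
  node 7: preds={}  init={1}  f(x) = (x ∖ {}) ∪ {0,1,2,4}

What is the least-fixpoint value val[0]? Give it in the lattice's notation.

{2,3}

Worklist (16 pops):
  #1 pop 0: in={} → {2,3} (was {}); enqueue []
  #2 pop 1: in={1,3,4} → {1,3,4} (was {}); enqueue [0]
  #3 pop 2: in={1,2} → {4} (was {}); enqueue [1]
  #4 pop 3: in={} → {1,3,4} (no change)
  #5 pop 4: in={1,2,3} → {1,2,3,4} (was {}); enqueue [3]
  #6 pop 5: in={} → {0,1,2,3,4} (was {1,2}); enqueue [2,4]
  #7 pop 6: in={1,3,4} → {0,1,2,3} (was {}); enqueue []
  #8 pop 7: in={} → {0,1,2,4} (was {1}); enqueue []
  #9 pop 0: in={1,3,4} → {2,3} (no change)
  #10 pop 1: in={1,3,4} → {1,3,4} (no change)
  #11 pop 3: in={1,2,3,4} → {1,2,3,4} (was {1,3,4}); enqueue [1]
  #12 pop 2: in={0,1,2,3,4} → {4} (no change)
  #13 pop 4: in={0,1,2,3,4} → {1,2,3,4} (no change)
  #14 pop 1: in={1,2,3,4} → {1,2,3,4} (was {1,3,4}); enqueue [0,6]
  #15 pop 0: in={1,2,3,4} → {2,3} (no change)
  #16 pop 6: in={1,2,3,4} → {0,1,2,3} (no change)

Fixpoint:
  val[0] = {2,3}
  val[1] = {1,2,3,4}
  val[2] = {4}
  val[3] = {1,2,3,4}
  val[4] = {1,2,3,4}
  val[5] = {0,1,2,3,4}
  val[6] = {0,1,2,3}
  val[7] = {0,1,2,4}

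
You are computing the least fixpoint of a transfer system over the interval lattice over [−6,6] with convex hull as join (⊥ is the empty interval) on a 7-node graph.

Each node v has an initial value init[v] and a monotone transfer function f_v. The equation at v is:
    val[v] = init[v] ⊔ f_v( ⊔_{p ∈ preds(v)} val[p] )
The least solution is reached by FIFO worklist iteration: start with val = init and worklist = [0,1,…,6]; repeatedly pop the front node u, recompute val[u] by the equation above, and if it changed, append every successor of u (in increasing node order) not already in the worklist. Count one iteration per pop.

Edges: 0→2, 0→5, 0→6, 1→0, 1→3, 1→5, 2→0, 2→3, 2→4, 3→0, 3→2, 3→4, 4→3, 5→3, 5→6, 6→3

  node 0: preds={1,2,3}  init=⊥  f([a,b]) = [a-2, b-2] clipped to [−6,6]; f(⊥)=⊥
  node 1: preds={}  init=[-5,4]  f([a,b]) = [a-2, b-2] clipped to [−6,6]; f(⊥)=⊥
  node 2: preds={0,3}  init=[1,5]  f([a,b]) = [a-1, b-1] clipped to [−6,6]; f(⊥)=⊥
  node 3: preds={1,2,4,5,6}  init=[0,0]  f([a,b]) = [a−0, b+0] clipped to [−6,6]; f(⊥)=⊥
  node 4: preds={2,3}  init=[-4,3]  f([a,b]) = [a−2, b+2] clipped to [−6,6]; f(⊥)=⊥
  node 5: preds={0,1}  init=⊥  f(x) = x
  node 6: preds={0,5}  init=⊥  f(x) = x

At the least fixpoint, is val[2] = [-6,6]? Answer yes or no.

no

Iteration log — 15 steps:
  step 1. node 0  ⊔preds=[-5,5]  new=[-6,3]  old=⊥  +wl: 
  step 2. node 1  ⊔preds=⊥  new=[-5,4]  stable
  step 3. node 2  ⊔preds=[-6,3]  new=[-6,5]  old=[1,5]  +wl: 0
  step 4. node 3  ⊔preds=[-6,5]  new=[-6,5]  old=[0,0]  +wl: 2
  step 5. node 4  ⊔preds=[-6,5]  new=[-6,6]  old=[-4,3]  +wl: 3
  step 6. node 5  ⊔preds=[-6,4]  new=[-6,4]  old=⊥  +wl: 
  step 7. node 6  ⊔preds=[-6,4]  new=[-6,4]  old=⊥  +wl: 
  step 8. node 0  ⊔preds=[-6,5]  new=[-6,3]  stable
  step 9. node 2  ⊔preds=[-6,5]  new=[-6,5]  stable
  step 10. node 3  ⊔preds=[-6,6]  new=[-6,6]  old=[-6,5]  +wl: 0,2,4
  step 11. node 0  ⊔preds=[-6,6]  new=[-6,4]  old=[-6,3]  +wl: 5,6
  step 12. node 2  ⊔preds=[-6,6]  new=[-6,5]  stable
  step 13. node 4  ⊔preds=[-6,6]  new=[-6,6]  stable
  step 14. node 5  ⊔preds=[-6,4]  new=[-6,4]  stable
  step 15. node 6  ⊔preds=[-6,4]  new=[-6,4]  stable

Least fixpoint reached:
  node 0: [-6,4]
  node 1: [-5,4]
  node 2: [-6,5]
  node 3: [-6,6]
  node 4: [-6,6]
  node 5: [-6,4]
  node 6: [-6,4]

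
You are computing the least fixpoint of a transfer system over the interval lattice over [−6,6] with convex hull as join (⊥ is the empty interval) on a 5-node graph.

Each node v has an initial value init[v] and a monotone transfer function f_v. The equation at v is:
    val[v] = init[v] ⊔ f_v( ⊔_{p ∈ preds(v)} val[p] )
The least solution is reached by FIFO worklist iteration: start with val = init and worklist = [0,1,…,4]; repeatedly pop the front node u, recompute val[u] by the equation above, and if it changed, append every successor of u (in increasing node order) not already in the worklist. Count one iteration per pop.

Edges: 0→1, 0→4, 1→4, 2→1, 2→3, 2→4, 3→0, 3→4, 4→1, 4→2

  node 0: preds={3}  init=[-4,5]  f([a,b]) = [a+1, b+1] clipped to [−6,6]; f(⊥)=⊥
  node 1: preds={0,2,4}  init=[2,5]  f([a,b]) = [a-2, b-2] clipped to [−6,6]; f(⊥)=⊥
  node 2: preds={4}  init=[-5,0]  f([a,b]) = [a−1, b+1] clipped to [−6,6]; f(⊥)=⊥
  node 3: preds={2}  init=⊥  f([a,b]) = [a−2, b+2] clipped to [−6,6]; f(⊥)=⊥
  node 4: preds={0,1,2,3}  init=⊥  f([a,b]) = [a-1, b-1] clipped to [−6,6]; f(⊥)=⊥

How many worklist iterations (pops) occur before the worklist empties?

18

Iteration log — 18 steps:
  step 1. node 0  ⊔preds=⊥  new=[-4,5]  stable
  step 2. node 1  ⊔preds=[-5,5]  new=[-6,5]  old=[2,5]  +wl: 
  step 3. node 2  ⊔preds=⊥  new=[-5,0]  stable
  step 4. node 3  ⊔preds=[-5,0]  new=[-6,2]  old=⊥  +wl: 0
  step 5. node 4  ⊔preds=[-6,5]  new=[-6,4]  old=⊥  +wl: 1,2
  step 6. node 0  ⊔preds=[-6,2]  new=[-5,5]  old=[-4,5]  +wl: 4
  step 7. node 1  ⊔preds=[-6,5]  new=[-6,5]  stable
  step 8. node 2  ⊔preds=[-6,4]  new=[-6,5]  old=[-5,0]  +wl: 1,3
  step 9. node 4  ⊔preds=[-6,5]  new=[-6,4]  stable
  step 10. node 1  ⊔preds=[-6,5]  new=[-6,5]  stable
  step 11. node 3  ⊔preds=[-6,5]  new=[-6,6]  old=[-6,2]  +wl: 0,4
  step 12. node 0  ⊔preds=[-6,6]  new=[-5,6]  old=[-5,5]  +wl: 1
  step 13. node 4  ⊔preds=[-6,6]  new=[-6,5]  old=[-6,4]  +wl: 2
  step 14. node 1  ⊔preds=[-6,6]  new=[-6,5]  stable
  step 15. node 2  ⊔preds=[-6,5]  new=[-6,6]  old=[-6,5]  +wl: 1,3,4
  step 16. node 1  ⊔preds=[-6,6]  new=[-6,5]  stable
  step 17. node 3  ⊔preds=[-6,6]  new=[-6,6]  stable
  step 18. node 4  ⊔preds=[-6,6]  new=[-6,5]  stable

Least fixpoint reached:
  node 0: [-5,6]
  node 1: [-6,5]
  node 2: [-6,6]
  node 3: [-6,6]
  node 4: [-6,5]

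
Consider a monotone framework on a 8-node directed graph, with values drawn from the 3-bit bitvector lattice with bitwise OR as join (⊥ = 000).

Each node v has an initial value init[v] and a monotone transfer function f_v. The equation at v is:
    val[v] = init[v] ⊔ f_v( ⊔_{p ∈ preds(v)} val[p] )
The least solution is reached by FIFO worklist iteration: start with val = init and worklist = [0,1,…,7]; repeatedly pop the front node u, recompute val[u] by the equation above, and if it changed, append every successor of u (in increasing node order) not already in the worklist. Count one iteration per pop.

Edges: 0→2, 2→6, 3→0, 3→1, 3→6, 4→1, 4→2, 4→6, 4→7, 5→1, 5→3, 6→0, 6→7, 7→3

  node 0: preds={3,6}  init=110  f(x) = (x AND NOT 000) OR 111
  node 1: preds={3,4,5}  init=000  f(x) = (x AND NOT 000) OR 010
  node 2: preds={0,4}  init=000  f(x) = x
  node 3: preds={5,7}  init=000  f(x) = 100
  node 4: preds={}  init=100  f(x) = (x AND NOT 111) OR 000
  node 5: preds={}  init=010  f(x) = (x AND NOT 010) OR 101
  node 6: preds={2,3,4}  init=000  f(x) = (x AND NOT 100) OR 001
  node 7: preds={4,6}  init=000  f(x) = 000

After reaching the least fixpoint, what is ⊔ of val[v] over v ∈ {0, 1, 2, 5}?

111

Trace (11 dequeues):
  [1] u=0 | in 000 | out 111 | prev 110 | push {}
  [2] u=1 | in 110 | out 110 | prev 000 | push {}
  [3] u=2 | in 111 | out 111 | prev 000 | push {}
  [4] u=3 | in 010 | out 100 | prev 000 | push {0,1}
  [5] u=4 | in 000 | out 100 | ==
  [6] u=5 | in 000 | out 111 | prev 010 | push {3}
  [7] u=6 | in 111 | out 011 | prev 000 | push {}
  [8] u=7 | in 111 | out 000 | ==
  [9] u=0 | in 111 | out 111 | ==
  [10] u=1 | in 111 | out 111 | prev 110 | push {}
  [11] u=3 | in 111 | out 100 | ==

Converged values:
  [0] 111
  [1] 111
  [2] 111
  [3] 100
  [4] 100
  [5] 111
  [6] 011
  [7] 000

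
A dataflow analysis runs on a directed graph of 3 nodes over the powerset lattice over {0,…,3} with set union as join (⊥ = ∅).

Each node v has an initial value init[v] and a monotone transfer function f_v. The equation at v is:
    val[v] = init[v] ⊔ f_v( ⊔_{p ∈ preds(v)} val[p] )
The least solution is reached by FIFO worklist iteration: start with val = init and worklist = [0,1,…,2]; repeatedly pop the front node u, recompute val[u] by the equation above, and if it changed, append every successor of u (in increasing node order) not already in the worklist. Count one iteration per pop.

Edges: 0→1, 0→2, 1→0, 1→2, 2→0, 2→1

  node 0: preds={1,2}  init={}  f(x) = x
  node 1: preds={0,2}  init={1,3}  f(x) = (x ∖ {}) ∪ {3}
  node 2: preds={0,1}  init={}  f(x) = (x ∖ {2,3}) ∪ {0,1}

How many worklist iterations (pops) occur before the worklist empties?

Worklist (7 pops):
  #1 pop 0: in={1,3} → {1,3} (was {}); enqueue []
  #2 pop 1: in={1,3} → {1,3} (no change)
  #3 pop 2: in={1,3} → {0,1} (was {}); enqueue [0,1]
  #4 pop 0: in={0,1,3} → {0,1,3} (was {1,3}); enqueue [2]
  #5 pop 1: in={0,1,3} → {0,1,3} (was {1,3}); enqueue [0]
  #6 pop 2: in={0,1,3} → {0,1} (no change)
  #7 pop 0: in={0,1,3} → {0,1,3} (no change)

Fixpoint:
  val[0] = {0,1,3}
  val[1] = {0,1,3}
  val[2] = {0,1}

7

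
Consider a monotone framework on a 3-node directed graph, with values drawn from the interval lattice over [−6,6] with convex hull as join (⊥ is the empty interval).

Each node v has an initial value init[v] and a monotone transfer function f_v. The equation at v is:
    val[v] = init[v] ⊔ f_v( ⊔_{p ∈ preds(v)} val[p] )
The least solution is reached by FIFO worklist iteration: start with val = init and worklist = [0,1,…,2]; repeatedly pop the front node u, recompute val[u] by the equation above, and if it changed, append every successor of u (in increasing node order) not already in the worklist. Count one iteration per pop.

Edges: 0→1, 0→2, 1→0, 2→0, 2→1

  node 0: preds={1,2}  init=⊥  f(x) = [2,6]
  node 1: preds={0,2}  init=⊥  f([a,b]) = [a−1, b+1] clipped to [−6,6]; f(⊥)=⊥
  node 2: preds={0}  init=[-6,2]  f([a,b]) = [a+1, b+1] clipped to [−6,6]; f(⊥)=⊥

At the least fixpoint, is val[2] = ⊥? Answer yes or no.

Iteration log — 5 steps:
  step 1. node 0  ⊔preds=[-6,2]  new=[2,6]  old=⊥  +wl: 
  step 2. node 1  ⊔preds=[-6,6]  new=[-6,6]  old=⊥  +wl: 0
  step 3. node 2  ⊔preds=[2,6]  new=[-6,6]  old=[-6,2]  +wl: 1
  step 4. node 0  ⊔preds=[-6,6]  new=[2,6]  stable
  step 5. node 1  ⊔preds=[-6,6]  new=[-6,6]  stable

Least fixpoint reached:
  node 0: [2,6]
  node 1: [-6,6]
  node 2: [-6,6]

no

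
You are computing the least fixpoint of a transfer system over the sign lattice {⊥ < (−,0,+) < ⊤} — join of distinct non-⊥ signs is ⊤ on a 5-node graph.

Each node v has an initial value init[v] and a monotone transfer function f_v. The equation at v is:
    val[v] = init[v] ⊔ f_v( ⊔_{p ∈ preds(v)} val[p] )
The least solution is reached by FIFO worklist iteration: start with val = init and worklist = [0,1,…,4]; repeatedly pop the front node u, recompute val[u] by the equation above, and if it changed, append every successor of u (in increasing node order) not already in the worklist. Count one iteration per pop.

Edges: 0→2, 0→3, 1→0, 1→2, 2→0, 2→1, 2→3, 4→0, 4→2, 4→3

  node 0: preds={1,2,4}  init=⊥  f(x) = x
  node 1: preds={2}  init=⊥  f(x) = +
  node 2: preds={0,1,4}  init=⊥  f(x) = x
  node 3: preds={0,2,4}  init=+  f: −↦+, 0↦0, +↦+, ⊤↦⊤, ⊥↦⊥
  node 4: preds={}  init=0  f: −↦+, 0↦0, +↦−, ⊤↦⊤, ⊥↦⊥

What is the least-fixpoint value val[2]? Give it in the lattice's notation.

⊤

Trace (9 dequeues):
  [1] u=0 | in 0 | out 0 | prev ⊥ | push {}
  [2] u=1 | in ⊥ | out + | prev ⊥ | push {0}
  [3] u=2 | in ⊤ | out ⊤ | prev ⊥ | push {1}
  [4] u=3 | in ⊤ | out ⊤ | prev + | push {}
  [5] u=4 | in ⊥ | out 0 | ==
  [6] u=0 | in ⊤ | out ⊤ | prev 0 | push {2,3}
  [7] u=1 | in ⊤ | out + | ==
  [8] u=2 | in ⊤ | out ⊤ | ==
  [9] u=3 | in ⊤ | out ⊤ | ==

Converged values:
  [0] ⊤
  [1] +
  [2] ⊤
  [3] ⊤
  [4] 0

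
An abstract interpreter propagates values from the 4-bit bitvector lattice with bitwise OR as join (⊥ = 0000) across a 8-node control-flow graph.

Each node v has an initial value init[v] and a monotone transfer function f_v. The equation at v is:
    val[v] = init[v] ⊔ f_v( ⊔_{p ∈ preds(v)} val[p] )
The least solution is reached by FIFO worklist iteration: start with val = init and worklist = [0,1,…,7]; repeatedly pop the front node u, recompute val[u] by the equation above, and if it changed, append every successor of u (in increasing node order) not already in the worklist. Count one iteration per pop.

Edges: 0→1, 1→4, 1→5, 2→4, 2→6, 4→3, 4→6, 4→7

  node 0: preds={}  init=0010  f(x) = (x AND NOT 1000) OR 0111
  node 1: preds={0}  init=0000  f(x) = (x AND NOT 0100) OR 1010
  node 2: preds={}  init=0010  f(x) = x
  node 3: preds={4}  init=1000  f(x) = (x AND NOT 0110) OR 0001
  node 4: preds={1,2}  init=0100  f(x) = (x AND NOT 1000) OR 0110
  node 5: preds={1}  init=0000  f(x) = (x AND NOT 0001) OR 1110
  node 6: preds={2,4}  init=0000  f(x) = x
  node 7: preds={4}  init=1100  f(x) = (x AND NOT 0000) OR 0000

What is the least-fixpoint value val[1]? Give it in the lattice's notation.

1011

Trace (9 dequeues):
  [1] u=0 | in 0000 | out 0111 | prev 0010 | push {}
  [2] u=1 | in 0111 | out 1011 | prev 0000 | push {}
  [3] u=2 | in 0000 | out 0010 | ==
  [4] u=3 | in 0100 | out 1001 | prev 1000 | push {}
  [5] u=4 | in 1011 | out 0111 | prev 0100 | push {3}
  [6] u=5 | in 1011 | out 1110 | prev 0000 | push {}
  [7] u=6 | in 0111 | out 0111 | prev 0000 | push {}
  [8] u=7 | in 0111 | out 1111 | prev 1100 | push {}
  [9] u=3 | in 0111 | out 1001 | ==

Converged values:
  [0] 0111
  [1] 1011
  [2] 0010
  [3] 1001
  [4] 0111
  [5] 1110
  [6] 0111
  [7] 1111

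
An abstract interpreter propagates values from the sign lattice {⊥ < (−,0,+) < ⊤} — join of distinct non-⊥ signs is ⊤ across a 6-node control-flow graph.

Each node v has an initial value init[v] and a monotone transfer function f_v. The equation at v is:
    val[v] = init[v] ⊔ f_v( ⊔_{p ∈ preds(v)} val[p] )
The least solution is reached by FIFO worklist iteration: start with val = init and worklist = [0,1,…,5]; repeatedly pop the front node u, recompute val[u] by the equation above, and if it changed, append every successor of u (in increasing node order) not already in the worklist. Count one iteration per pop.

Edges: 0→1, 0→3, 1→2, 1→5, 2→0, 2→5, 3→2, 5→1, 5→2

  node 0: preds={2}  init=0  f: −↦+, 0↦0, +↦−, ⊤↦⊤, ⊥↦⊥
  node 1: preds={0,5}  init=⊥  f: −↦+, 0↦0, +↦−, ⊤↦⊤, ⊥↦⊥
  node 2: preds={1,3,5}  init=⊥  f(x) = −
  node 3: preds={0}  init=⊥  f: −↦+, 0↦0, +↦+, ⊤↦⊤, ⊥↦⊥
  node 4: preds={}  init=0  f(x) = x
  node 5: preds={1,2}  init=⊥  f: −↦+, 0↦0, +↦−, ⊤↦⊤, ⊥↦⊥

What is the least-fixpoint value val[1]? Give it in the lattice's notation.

⊤

Worklist (12 pops):
  #1 pop 0: in=⊥ → 0 (no change)
  #2 pop 1: in=0 → 0 (was ⊥); enqueue []
  #3 pop 2: in=0 → − (was ⊥); enqueue [0]
  #4 pop 3: in=0 → 0 (was ⊥); enqueue [2]
  #5 pop 4: in=⊥ → 0 (no change)
  #6 pop 5: in=⊤ → ⊤ (was ⊥); enqueue [1]
  #7 pop 0: in=− → ⊤ (was 0); enqueue [3]
  #8 pop 2: in=⊤ → − (no change)
  #9 pop 1: in=⊤ → ⊤ (was 0); enqueue [2,5]
  #10 pop 3: in=⊤ → ⊤ (was 0); enqueue []
  #11 pop 2: in=⊤ → − (no change)
  #12 pop 5: in=⊤ → ⊤ (no change)

Fixpoint:
  val[0] = ⊤
  val[1] = ⊤
  val[2] = −
  val[3] = ⊤
  val[4] = 0
  val[5] = ⊤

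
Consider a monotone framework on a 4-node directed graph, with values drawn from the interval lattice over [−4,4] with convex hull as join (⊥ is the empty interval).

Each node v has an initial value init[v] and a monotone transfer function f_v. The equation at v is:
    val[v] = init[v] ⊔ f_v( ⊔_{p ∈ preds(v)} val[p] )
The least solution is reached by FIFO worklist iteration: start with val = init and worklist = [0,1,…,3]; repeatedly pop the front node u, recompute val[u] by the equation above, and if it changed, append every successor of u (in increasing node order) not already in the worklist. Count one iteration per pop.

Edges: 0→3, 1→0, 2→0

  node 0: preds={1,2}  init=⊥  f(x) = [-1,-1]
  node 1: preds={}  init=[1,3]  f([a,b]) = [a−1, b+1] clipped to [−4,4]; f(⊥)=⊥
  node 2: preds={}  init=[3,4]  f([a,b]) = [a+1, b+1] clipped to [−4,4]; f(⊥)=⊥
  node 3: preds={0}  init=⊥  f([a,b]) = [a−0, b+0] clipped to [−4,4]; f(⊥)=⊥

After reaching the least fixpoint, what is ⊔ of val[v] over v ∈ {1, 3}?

Iteration log — 4 steps:
  step 1. node 0  ⊔preds=[1,4]  new=[-1,-1]  old=⊥  +wl: 
  step 2. node 1  ⊔preds=⊥  new=[1,3]  stable
  step 3. node 2  ⊔preds=⊥  new=[3,4]  stable
  step 4. node 3  ⊔preds=[-1,-1]  new=[-1,-1]  old=⊥  +wl: 

Least fixpoint reached:
  node 0: [-1,-1]
  node 1: [1,3]
  node 2: [3,4]
  node 3: [-1,-1]

[-1,3]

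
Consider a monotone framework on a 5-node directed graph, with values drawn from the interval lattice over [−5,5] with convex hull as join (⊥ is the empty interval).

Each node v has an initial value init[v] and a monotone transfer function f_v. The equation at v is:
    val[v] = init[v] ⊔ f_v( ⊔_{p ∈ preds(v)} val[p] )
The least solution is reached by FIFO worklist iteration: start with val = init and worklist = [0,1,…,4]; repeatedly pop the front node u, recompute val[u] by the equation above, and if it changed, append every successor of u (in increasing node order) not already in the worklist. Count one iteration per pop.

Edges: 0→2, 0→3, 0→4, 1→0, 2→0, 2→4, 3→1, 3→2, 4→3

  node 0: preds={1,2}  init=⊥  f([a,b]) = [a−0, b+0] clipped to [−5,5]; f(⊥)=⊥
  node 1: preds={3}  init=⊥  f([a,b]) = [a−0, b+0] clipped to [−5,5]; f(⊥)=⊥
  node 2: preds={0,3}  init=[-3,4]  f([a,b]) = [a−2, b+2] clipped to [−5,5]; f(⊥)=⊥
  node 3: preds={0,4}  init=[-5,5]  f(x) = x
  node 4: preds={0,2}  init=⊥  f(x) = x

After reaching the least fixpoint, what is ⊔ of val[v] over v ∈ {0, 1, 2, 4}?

Trace (9 dequeues):
  [1] u=0 | in [-3,4] | out [-3,4] | prev ⊥ | push {}
  [2] u=1 | in [-5,5] | out [-5,5] | prev ⊥ | push {0}
  [3] u=2 | in [-5,5] | out [-5,5] | prev [-3,4] | push {}
  [4] u=3 | in [-3,4] | out [-5,5] | ==
  [5] u=4 | in [-5,5] | out [-5,5] | prev ⊥ | push {3}
  [6] u=0 | in [-5,5] | out [-5,5] | prev [-3,4] | push {2,4}
  [7] u=3 | in [-5,5] | out [-5,5] | ==
  [8] u=2 | in [-5,5] | out [-5,5] | ==
  [9] u=4 | in [-5,5] | out [-5,5] | ==

Converged values:
  [0] [-5,5]
  [1] [-5,5]
  [2] [-5,5]
  [3] [-5,5]
  [4] [-5,5]

[-5,5]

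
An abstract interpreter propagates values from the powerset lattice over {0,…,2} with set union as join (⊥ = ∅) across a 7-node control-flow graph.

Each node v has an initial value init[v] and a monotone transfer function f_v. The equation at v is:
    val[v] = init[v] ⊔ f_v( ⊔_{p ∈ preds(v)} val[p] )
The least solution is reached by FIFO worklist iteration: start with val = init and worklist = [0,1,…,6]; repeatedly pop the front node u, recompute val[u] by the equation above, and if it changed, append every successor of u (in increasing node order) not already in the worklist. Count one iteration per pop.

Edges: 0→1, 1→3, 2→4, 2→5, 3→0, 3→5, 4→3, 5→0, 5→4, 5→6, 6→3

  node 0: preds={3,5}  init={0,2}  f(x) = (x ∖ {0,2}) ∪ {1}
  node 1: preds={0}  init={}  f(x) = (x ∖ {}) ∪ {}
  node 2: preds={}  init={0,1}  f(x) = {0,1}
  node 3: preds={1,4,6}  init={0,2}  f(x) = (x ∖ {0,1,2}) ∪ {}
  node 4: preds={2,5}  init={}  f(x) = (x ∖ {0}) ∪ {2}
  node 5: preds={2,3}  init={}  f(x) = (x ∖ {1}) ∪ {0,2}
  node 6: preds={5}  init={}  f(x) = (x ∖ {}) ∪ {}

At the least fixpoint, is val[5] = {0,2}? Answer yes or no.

Trace (10 dequeues):
  [1] u=0 | in {0,2} | out {0,1,2} | prev {0,2} | push {}
  [2] u=1 | in {0,1,2} | out {0,1,2} | prev {} | push {}
  [3] u=2 | in {} | out {0,1} | ==
  [4] u=3 | in {0,1,2} | out {0,2} | ==
  [5] u=4 | in {0,1} | out {1,2} | prev {} | push {3}
  [6] u=5 | in {0,1,2} | out {0,2} | prev {} | push {0,4}
  [7] u=6 | in {0,2} | out {0,2} | prev {} | push {}
  [8] u=3 | in {0,1,2} | out {0,2} | ==
  [9] u=0 | in {0,2} | out {0,1,2} | ==
  [10] u=4 | in {0,1,2} | out {1,2} | ==

Converged values:
  [0] {0,1,2}
  [1] {0,1,2}
  [2] {0,1}
  [3] {0,2}
  [4] {1,2}
  [5] {0,2}
  [6] {0,2}

yes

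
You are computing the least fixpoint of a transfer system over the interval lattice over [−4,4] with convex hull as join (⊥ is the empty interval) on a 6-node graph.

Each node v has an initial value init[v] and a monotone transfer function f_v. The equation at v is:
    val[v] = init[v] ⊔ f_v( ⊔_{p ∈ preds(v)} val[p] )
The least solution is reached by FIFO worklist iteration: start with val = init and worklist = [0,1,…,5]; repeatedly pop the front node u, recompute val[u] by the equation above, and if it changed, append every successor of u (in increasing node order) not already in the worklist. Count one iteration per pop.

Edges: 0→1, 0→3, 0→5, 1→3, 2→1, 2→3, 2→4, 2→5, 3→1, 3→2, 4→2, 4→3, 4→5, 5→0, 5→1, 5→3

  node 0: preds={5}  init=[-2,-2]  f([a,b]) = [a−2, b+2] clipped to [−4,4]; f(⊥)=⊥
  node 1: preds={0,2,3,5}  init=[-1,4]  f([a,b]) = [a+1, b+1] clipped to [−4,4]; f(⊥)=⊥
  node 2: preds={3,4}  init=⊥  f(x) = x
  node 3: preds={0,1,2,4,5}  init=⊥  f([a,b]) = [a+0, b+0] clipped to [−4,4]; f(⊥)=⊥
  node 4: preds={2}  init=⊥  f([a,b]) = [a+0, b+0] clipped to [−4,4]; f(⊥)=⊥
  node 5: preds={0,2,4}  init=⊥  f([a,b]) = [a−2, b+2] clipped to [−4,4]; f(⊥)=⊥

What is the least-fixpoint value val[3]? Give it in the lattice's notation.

[-4,4]

Worklist (21 pops):
  #1 pop 0: in=⊥ → [-2,-2] (no change)
  #2 pop 1: in=[-2,-2] → [-1,4] (no change)
  #3 pop 2: in=⊥ → ⊥ (no change)
  #4 pop 3: in=[-2,4] → [-2,4] (was ⊥); enqueue [1,2]
  #5 pop 4: in=⊥ → ⊥ (no change)
  #6 pop 5: in=[-2,-2] → [-4,0] (was ⊥); enqueue [0,3]
  #7 pop 1: in=[-4,4] → [-3,4] (was [-1,4]); enqueue []
  #8 pop 2: in=[-2,4] → [-2,4] (was ⊥); enqueue [1,4,5]
  #9 pop 0: in=[-4,0] → [-4,2] (was [-2,-2]); enqueue []
  #10 pop 3: in=[-4,4] → [-4,4] (was [-2,4]); enqueue [2]
  #11 pop 1: in=[-4,4] → [-3,4] (no change)
  #12 pop 4: in=[-2,4] → [-2,4] (was ⊥); enqueue [3]
  #13 pop 5: in=[-4,4] → [-4,4] (was [-4,0]); enqueue [0,1]
  #14 pop 2: in=[-4,4] → [-4,4] (was [-2,4]); enqueue [4,5]
  #15 pop 3: in=[-4,4] → [-4,4] (no change)
  #16 pop 0: in=[-4,4] → [-4,4] (was [-4,2]); enqueue [3]
  #17 pop 1: in=[-4,4] → [-3,4] (no change)
  #18 pop 4: in=[-4,4] → [-4,4] (was [-2,4]); enqueue [2]
  #19 pop 5: in=[-4,4] → [-4,4] (no change)
  #20 pop 3: in=[-4,4] → [-4,4] (no change)
  #21 pop 2: in=[-4,4] → [-4,4] (no change)

Fixpoint:
  val[0] = [-4,4]
  val[1] = [-3,4]
  val[2] = [-4,4]
  val[3] = [-4,4]
  val[4] = [-4,4]
  val[5] = [-4,4]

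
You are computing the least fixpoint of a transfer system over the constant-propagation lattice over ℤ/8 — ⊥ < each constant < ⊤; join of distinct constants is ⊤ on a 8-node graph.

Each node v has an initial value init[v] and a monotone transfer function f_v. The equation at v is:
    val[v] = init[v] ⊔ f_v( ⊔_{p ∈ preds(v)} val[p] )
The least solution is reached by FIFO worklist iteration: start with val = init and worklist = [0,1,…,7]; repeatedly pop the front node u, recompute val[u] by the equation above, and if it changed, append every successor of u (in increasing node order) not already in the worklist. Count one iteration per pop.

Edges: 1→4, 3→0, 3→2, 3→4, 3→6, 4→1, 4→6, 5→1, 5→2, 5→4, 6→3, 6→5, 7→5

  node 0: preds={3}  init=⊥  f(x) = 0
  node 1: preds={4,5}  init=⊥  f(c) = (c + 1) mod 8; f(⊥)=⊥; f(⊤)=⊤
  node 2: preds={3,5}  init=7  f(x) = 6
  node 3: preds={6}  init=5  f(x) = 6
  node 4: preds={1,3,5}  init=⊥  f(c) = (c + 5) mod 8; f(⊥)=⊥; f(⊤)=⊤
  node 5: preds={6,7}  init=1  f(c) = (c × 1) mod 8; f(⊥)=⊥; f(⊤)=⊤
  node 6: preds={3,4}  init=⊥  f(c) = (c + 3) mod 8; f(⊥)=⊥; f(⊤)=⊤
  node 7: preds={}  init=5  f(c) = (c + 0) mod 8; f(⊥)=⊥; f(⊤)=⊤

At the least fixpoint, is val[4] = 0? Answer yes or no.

Iteration log — 14 steps:
  step 1. node 0  ⊔preds=5  new=0  old=⊥  +wl: 
  step 2. node 1  ⊔preds=1  new=2  old=⊥  +wl: 
  step 3. node 2  ⊔preds=⊤  new=⊤  old=7  +wl: 
  step 4. node 3  ⊔preds=⊥  new=⊤  old=5  +wl: 0,2
  step 5. node 4  ⊔preds=⊤  new=⊤  old=⊥  +wl: 1
  step 6. node 5  ⊔preds=5  new=⊤  old=1  +wl: 4
  step 7. node 6  ⊔preds=⊤  new=⊤  old=⊥  +wl: 3,5
  step 8. node 7  ⊔preds=⊥  new=5  stable
  step 9. node 0  ⊔preds=⊤  new=0  stable
  step 10. node 2  ⊔preds=⊤  new=⊤  stable
  step 11. node 1  ⊔preds=⊤  new=⊤  old=2  +wl: 
  step 12. node 4  ⊔preds=⊤  new=⊤  stable
  step 13. node 3  ⊔preds=⊤  new=⊤  stable
  step 14. node 5  ⊔preds=⊤  new=⊤  stable

Least fixpoint reached:
  node 0: 0
  node 1: ⊤
  node 2: ⊤
  node 3: ⊤
  node 4: ⊤
  node 5: ⊤
  node 6: ⊤
  node 7: 5

no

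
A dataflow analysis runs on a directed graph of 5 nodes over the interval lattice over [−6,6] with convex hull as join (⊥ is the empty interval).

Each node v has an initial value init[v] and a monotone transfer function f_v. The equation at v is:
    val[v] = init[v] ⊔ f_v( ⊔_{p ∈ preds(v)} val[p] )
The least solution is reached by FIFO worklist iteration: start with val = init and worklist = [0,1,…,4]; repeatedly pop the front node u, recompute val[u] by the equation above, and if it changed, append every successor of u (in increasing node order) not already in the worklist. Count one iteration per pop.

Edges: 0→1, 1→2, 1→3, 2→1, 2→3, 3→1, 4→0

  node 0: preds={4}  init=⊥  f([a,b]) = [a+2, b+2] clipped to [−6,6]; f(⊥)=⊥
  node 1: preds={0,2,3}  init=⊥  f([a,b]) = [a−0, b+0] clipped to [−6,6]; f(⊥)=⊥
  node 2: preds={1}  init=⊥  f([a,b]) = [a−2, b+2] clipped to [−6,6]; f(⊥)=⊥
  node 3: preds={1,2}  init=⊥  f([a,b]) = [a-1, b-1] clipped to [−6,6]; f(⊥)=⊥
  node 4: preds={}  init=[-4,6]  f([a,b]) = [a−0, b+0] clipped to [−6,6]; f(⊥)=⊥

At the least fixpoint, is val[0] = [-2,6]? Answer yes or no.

Trace (11 dequeues):
  [1] u=0 | in [-4,6] | out [-2,6] | prev ⊥ | push {}
  [2] u=1 | in [-2,6] | out [-2,6] | prev ⊥ | push {}
  [3] u=2 | in [-2,6] | out [-4,6] | prev ⊥ | push {1}
  [4] u=3 | in [-4,6] | out [-5,5] | prev ⊥ | push {}
  [5] u=4 | in ⊥ | out [-4,6] | ==
  [6] u=1 | in [-5,6] | out [-5,6] | prev [-2,6] | push {2,3}
  [7] u=2 | in [-5,6] | out [-6,6] | prev [-4,6] | push {1}
  [8] u=3 | in [-6,6] | out [-6,5] | prev [-5,5] | push {}
  [9] u=1 | in [-6,6] | out [-6,6] | prev [-5,6] | push {2,3}
  [10] u=2 | in [-6,6] | out [-6,6] | ==
  [11] u=3 | in [-6,6] | out [-6,5] | ==

Converged values:
  [0] [-2,6]
  [1] [-6,6]
  [2] [-6,6]
  [3] [-6,5]
  [4] [-4,6]

yes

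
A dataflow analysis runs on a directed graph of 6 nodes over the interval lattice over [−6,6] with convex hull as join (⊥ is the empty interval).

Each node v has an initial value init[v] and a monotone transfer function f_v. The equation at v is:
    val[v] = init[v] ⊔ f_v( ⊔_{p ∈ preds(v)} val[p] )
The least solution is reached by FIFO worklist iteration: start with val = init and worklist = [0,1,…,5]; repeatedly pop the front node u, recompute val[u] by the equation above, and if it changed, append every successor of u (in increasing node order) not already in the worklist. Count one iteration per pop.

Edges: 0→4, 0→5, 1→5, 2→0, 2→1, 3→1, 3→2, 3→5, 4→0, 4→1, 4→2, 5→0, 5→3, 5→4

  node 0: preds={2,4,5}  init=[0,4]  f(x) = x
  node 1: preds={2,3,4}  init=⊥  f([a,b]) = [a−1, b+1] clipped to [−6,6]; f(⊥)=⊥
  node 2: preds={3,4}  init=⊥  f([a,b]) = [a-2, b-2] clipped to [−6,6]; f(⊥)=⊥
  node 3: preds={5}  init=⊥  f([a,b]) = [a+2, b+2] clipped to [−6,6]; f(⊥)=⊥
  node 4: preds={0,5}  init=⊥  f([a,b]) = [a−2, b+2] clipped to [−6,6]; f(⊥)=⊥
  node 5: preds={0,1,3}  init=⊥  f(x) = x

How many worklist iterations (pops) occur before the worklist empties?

32

Worklist (32 pops):
  #1 pop 0: in=⊥ → [0,4] (no change)
  #2 pop 1: in=⊥ → ⊥ (no change)
  #3 pop 2: in=⊥ → ⊥ (no change)
  #4 pop 3: in=⊥ → ⊥ (no change)
  #5 pop 4: in=[0,4] → [-2,6] (was ⊥); enqueue [0,1,2]
  #6 pop 5: in=[0,4] → [0,4] (was ⊥); enqueue [3,4]
  #7 pop 0: in=[-2,6] → [-2,6] (was [0,4]); enqueue [5]
  #8 pop 1: in=[-2,6] → [-3,6] (was ⊥); enqueue []
  #9 pop 2: in=[-2,6] → [-4,4] (was ⊥); enqueue [0,1]
  #10 pop 3: in=[0,4] → [2,6] (was ⊥); enqueue [2]
  #11 pop 4: in=[-2,6] → [-4,6] (was [-2,6]); enqueue []
  #12 pop 5: in=[-3,6] → [-3,6] (was [0,4]); enqueue [3,4]
  #13 pop 0: in=[-4,6] → [-4,6] (was [-2,6]); enqueue [5]
  #14 pop 1: in=[-4,6] → [-5,6] (was [-3,6]); enqueue []
  #15 pop 2: in=[-4,6] → [-6,4] (was [-4,4]); enqueue [0,1]
  #16 pop 3: in=[-3,6] → [-1,6] (was [2,6]); enqueue [2]
  #17 pop 4: in=[-4,6] → [-6,6] (was [-4,6]); enqueue []
  #18 pop 5: in=[-5,6] → [-5,6] (was [-3,6]); enqueue [3,4]
  #19 pop 0: in=[-6,6] → [-6,6] (was [-4,6]); enqueue [5]
  #20 pop 1: in=[-6,6] → [-6,6] (was [-5,6]); enqueue []
  #21 pop 2: in=[-6,6] → [-6,4] (no change)
  #22 pop 3: in=[-5,6] → [-3,6] (was [-1,6]); enqueue [1,2]
  #23 pop 4: in=[-6,6] → [-6,6] (no change)
  #24 pop 5: in=[-6,6] → [-6,6] (was [-5,6]); enqueue [0,3,4]
  #25 pop 1: in=[-6,6] → [-6,6] (no change)
  #26 pop 2: in=[-6,6] → [-6,4] (no change)
  #27 pop 0: in=[-6,6] → [-6,6] (no change)
  #28 pop 3: in=[-6,6] → [-4,6] (was [-3,6]); enqueue [1,2,5]
  #29 pop 4: in=[-6,6] → [-6,6] (no change)
  #30 pop 1: in=[-6,6] → [-6,6] (no change)
  #31 pop 2: in=[-6,6] → [-6,4] (no change)
  #32 pop 5: in=[-6,6] → [-6,6] (no change)

Fixpoint:
  val[0] = [-6,6]
  val[1] = [-6,6]
  val[2] = [-6,4]
  val[3] = [-4,6]
  val[4] = [-6,6]
  val[5] = [-6,6]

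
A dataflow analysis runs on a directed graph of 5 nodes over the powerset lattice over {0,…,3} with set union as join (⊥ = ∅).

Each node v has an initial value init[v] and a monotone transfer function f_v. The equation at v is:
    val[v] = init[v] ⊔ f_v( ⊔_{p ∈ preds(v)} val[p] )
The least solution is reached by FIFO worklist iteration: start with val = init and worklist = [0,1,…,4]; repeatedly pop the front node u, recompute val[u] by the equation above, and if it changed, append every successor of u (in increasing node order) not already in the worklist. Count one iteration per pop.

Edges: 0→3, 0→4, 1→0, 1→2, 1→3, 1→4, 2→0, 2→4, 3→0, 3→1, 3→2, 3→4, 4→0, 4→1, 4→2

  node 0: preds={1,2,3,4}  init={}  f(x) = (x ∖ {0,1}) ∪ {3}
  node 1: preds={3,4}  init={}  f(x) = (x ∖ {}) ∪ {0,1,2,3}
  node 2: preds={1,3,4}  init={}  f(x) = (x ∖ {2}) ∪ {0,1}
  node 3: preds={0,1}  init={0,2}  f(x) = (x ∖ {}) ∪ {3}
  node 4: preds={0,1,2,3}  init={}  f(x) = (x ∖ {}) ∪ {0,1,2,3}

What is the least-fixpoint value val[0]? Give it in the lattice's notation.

{2,3}

Worklist (8 pops):
  #1 pop 0: in={0,2} → {2,3} (was {}); enqueue []
  #2 pop 1: in={0,2} → {0,1,2,3} (was {}); enqueue [0]
  #3 pop 2: in={0,1,2,3} → {0,1,3} (was {}); enqueue []
  #4 pop 3: in={0,1,2,3} → {0,1,2,3} (was {0,2}); enqueue [1,2]
  #5 pop 4: in={0,1,2,3} → {0,1,2,3} (was {}); enqueue []
  #6 pop 0: in={0,1,2,3} → {2,3} (no change)
  #7 pop 1: in={0,1,2,3} → {0,1,2,3} (no change)
  #8 pop 2: in={0,1,2,3} → {0,1,3} (no change)

Fixpoint:
  val[0] = {2,3}
  val[1] = {0,1,2,3}
  val[2] = {0,1,3}
  val[3] = {0,1,2,3}
  val[4] = {0,1,2,3}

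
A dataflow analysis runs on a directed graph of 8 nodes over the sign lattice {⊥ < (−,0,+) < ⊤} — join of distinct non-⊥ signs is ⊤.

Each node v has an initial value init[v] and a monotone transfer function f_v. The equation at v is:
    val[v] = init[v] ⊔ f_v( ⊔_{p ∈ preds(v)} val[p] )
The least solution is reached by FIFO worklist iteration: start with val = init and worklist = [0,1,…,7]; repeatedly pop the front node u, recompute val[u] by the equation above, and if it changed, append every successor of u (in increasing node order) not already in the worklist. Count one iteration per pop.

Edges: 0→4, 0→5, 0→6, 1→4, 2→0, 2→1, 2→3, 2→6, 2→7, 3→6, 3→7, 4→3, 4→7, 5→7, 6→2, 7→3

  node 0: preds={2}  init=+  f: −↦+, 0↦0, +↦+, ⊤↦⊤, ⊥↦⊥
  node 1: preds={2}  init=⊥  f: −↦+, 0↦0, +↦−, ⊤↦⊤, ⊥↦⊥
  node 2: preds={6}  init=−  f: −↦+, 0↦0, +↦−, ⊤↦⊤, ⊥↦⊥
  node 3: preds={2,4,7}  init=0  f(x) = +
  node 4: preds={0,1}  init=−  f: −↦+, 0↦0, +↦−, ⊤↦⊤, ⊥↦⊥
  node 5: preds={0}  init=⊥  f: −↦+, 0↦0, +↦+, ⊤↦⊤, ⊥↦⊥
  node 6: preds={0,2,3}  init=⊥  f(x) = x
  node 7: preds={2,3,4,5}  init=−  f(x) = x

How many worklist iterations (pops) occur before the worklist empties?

18

Iteration log — 18 steps:
  step 1. node 0  ⊔preds=−  new=+  stable
  step 2. node 1  ⊔preds=−  new=+  old=⊥  +wl: 
  step 3. node 2  ⊔preds=⊥  new=−  stable
  step 4. node 3  ⊔preds=−  new=⊤  old=0  +wl: 
  step 5. node 4  ⊔preds=+  new=−  stable
  step 6. node 5  ⊔preds=+  new=+  old=⊥  +wl: 
  step 7. node 6  ⊔preds=⊤  new=⊤  old=⊥  +wl: 2
  step 8. node 7  ⊔preds=⊤  new=⊤  old=−  +wl: 3
  step 9. node 2  ⊔preds=⊤  new=⊤  old=−  +wl: 0,1,6,7
  step 10. node 3  ⊔preds=⊤  new=⊤  stable
  step 11. node 0  ⊔preds=⊤  new=⊤  old=+  +wl: 4,5
  step 12. node 1  ⊔preds=⊤  new=⊤  old=+  +wl: 
  step 13. node 6  ⊔preds=⊤  new=⊤  stable
  step 14. node 7  ⊔preds=⊤  new=⊤  stable
  step 15. node 4  ⊔preds=⊤  new=⊤  old=−  +wl: 3,7
  step 16. node 5  ⊔preds=⊤  new=⊤  old=+  +wl: 
  step 17. node 3  ⊔preds=⊤  new=⊤  stable
  step 18. node 7  ⊔preds=⊤  new=⊤  stable

Least fixpoint reached:
  node 0: ⊤
  node 1: ⊤
  node 2: ⊤
  node 3: ⊤
  node 4: ⊤
  node 5: ⊤
  node 6: ⊤
  node 7: ⊤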